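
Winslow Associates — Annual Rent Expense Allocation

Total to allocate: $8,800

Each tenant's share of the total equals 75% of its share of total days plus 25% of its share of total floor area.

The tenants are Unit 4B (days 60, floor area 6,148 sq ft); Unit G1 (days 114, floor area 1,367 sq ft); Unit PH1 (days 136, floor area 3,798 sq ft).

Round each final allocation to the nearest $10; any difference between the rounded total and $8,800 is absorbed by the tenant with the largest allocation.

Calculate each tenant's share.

Unit 4B: $2,470 | Unit G1: $2,690 | Unit PH1: $3,640

Totals — days 310, floor area 11,313.
Blended shares (75% days + 25% floor area): Unit 4B 0.2810; Unit G1 0.3060; Unit PH1 0.4130.
Unrounded shares: Unit 4B 2,473.00; Unit G1 2,692.93; Unit PH1 3,634.07.
Rounded to nearest $10: Unit 4B $2,470; Unit G1 $2,690; Unit PH1 $3,630. Sum = $8,790.
Difference $8,800 − $8,790 = +$10 applied to largest allocation (Unit PH1): Unit PH1 becomes $3,640.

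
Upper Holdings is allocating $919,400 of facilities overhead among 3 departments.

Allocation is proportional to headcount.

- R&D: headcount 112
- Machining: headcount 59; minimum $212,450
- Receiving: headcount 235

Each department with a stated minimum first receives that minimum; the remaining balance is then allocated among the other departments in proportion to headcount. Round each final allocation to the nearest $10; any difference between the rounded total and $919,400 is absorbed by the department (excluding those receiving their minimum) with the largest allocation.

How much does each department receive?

Fund the minimums — Machining $212,450. Balance $706,950.
Balance split over remaining headcount 347: R&D 228,179.83 → $228,180; Receiving 478,770.17 → $478,770.

R&D: $228,180 | Machining: $212,450 | Receiving: $478,770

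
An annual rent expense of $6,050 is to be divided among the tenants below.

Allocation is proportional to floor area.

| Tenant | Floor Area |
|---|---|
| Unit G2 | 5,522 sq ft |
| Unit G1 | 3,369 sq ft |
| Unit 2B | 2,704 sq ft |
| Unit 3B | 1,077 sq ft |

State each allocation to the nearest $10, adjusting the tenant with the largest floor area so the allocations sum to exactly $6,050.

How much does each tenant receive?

Sum of floor area: 5,522 + 3,369 + 2,704 + 1,077 = 12,672.
Raw shares: Unit G2 2,636.37; Unit G1 1,608.46; Unit 2B 1,290.97; Unit 3B 514.19.
Rounded to nearest $10: Unit G2 $2,640; Unit G1 $1,610; Unit 2B $1,290; Unit 3B $510. Sum = $6,050.
Sum already equals the total — no adjustment.

Unit G2: $2,640; Unit G1: $1,610; Unit 2B: $1,290; Unit 3B: $510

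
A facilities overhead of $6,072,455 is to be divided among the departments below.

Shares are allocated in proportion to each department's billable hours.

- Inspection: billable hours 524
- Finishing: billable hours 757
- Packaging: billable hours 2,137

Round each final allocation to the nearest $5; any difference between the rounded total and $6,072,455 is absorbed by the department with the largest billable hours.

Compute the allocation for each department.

Billable hours total: 524 + 757 + 2,137 = 3,418.
Unrounded shares: Inspection 930,943.95; Finishing 1,344,894.22; Packaging 3,796,616.83.
After rounding ($5): Inspection $930,945; Finishing $1,344,895; Packaging $3,796,615. Sum = $6,072,455.
Rounded total matches; no reconciliation needed.

Inspection: $930,945 · Finishing: $1,344,895 · Packaging: $3,796,615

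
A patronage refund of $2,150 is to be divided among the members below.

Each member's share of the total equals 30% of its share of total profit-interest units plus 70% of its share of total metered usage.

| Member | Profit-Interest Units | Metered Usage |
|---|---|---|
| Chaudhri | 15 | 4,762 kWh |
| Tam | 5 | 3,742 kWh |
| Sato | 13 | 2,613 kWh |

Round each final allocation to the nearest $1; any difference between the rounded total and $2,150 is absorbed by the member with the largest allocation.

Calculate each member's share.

Chaudhri: $938 | Tam: $604 | Sato: $608

Totals — profit-interest units 33, metered usage 11,117.
Composite weights (30% profit-interest units + 70% metered usage): Chaudhri 0.4362; Tam 0.2811; Sato 0.2827.
Proportional shares: Chaudhri 937.85; Tam 604.31; Sato 607.83.
At nearest $1: Chaudhri $938; Tam $604; Sato $608. Sum = $2,150.
Rounded total matches; no reconciliation needed.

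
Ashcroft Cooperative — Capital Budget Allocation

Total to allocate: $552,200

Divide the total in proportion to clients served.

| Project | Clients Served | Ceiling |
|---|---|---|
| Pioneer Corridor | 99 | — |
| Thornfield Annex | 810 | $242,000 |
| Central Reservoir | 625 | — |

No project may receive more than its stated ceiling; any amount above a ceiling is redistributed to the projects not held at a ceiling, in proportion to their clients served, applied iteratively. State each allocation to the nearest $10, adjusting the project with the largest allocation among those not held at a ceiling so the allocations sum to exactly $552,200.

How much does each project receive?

Pioneer Corridor: $42,420 | Thornfield Annex: $242,000 | Central Reservoir: $267,780

Combined clients served = 1,534.
Proportional shares (ignoring caps): Pioneer Corridor 35,637.42; Thornfield Annex 291,578.88; Central Reservoir 224,983.70.
Cap binds for Thornfield Annex ($242,000); balance $310,200 reallocated over remaining clients served 724.
Remaining shares: Pioneer Corridor 42,416.85 → $42,420; Central Reservoir 267,783.15 → $267,780.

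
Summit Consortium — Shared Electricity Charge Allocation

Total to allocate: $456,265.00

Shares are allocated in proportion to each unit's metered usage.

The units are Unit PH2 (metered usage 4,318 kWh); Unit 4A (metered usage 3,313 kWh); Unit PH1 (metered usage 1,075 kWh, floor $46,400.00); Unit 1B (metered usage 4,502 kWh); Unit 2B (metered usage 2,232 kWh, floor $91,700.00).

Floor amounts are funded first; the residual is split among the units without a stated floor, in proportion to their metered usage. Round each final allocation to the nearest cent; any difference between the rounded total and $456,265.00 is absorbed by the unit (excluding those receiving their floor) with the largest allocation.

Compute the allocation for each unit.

Guaranteed amounts: Unit PH1 $46,400.00; Unit 2B $91,700.00. Remaining pool $318,165.00.
Remaining pool split over remaining metered usage 12,133: Unit PH2 113,231.3912 → $113,231.39; Unit 4A 86,877.1652 → $86,877.17; Unit 1B 118,056.4436 → $118,056.44.

Unit PH2: $113,231.39; Unit 4A: $86,877.17; Unit PH1: $46,400.00; Unit 1B: $118,056.44; Unit 2B: $91,700.00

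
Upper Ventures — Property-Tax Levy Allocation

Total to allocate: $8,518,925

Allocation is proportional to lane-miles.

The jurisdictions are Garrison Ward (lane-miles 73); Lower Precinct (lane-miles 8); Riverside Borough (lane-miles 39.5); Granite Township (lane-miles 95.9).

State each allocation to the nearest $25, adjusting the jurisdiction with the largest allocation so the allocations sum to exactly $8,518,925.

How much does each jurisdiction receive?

Total lane-miles = 216.4.
Pro-rata amounts: Garrison Ward 73/216.4 × $8,518,925 = 2,873,759.36; Lower Precinct 8/216.4 × $8,518,925 = 314,932.53; Riverside Borough 39.5/216.4 × $8,518,925 = 1,554,979.38; Granite Township 95.9/216.4 × $8,518,925 = 3,775,253.73.
After rounding ($25): Garrison Ward $2,873,750; Lower Precinct $314,925; Riverside Borough $1,554,975; Granite Township $3,775,250. Sum = $8,518,900.
Difference $8,518,925 − $8,518,900 = +$25 applied to largest allocation (Granite Township): Granite Township becomes $3,775,275.

Garrison Ward: $2,873,750; Lower Precinct: $314,925; Riverside Borough: $1,554,975; Granite Township: $3,775,275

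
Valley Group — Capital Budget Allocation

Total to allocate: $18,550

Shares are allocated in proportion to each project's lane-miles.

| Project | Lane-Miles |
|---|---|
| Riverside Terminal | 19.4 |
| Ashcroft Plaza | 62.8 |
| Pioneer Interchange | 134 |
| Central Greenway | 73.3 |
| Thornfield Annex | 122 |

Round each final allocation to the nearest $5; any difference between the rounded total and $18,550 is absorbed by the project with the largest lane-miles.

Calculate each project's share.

Lane-miles total: 19.4 + 62.8 + 134 + 73.3 + 122 = 411.5.
Proportional shares: Riverside Terminal 874.53; Ashcroft Plaza 2,830.96; Pioneer Interchange 6,040.58; Central Greenway 3,304.29; Thornfield Annex 5,499.64.
After rounding ($5): Riverside Terminal $875; Ashcroft Plaza $2,830; Pioneer Interchange $6,040; Central Greenway $3,305; Thornfield Annex $5,500. Sum = $18,550.
No rounding difference to absorb.

Riverside Terminal: $875 | Ashcroft Plaza: $2,830 | Pioneer Interchange: $6,040 | Central Greenway: $3,305 | Thornfield Annex: $5,500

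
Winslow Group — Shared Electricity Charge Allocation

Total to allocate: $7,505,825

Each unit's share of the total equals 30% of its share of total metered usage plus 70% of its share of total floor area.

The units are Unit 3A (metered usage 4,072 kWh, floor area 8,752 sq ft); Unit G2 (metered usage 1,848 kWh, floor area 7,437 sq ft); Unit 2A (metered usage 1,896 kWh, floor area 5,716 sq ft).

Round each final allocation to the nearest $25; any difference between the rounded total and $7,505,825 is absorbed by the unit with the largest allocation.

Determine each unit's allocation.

Unit 3A: $3,272,350 | Unit G2: $2,316,225 | Unit 2A: $1,917,250

Totals — metered usage 7,816, floor area 21,905.
Composite weights (30% metered usage + 70% floor area): Unit 3A 0.4360; Unit G2 0.3086; Unit 2A 0.2554.
Proportional shares: Unit 3A 3,272,353.69; Unit G2 2,316,218.72; Unit 2A 1,917,252.59.
Rounded to nearest $25: Unit 3A $3,272,350; Unit G2 $2,316,225; Unit 2A $1,917,250. Sum = $7,505,825.
Sum already equals the total — no adjustment.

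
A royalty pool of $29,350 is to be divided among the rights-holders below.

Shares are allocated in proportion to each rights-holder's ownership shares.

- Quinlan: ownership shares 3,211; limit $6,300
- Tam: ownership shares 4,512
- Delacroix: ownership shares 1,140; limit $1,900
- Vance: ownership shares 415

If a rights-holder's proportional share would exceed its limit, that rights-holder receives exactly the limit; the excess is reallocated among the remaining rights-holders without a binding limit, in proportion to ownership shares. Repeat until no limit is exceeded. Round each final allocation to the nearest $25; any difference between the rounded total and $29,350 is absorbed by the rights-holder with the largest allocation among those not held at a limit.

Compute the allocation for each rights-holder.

Combined ownership shares = 9,278.
Proportional shares (ignoring caps): Quinlan 10,157.67; Tam 14,273.25; Delacroix 3,606.27; Vance 1,312.81.
Capped: Quinlan ($6,300), Delacroix ($1,900); residual $21,150 reallocated over remaining ownership shares 4,927.
Redistributed shares: Tam 19,368.54 → $19,375; Vance 1,781.46 → $1,775.

Quinlan: $6,300 · Tam: $19,375 · Delacroix: $1,900 · Vance: $1,775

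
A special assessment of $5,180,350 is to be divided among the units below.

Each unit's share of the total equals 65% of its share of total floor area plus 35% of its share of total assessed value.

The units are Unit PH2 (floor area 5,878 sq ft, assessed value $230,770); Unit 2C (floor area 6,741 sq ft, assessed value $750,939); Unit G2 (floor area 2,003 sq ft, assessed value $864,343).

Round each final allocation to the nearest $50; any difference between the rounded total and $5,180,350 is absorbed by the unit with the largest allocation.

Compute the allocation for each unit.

Unit PH2: $1,580,250; Unit 2C: $2,289,900; Unit G2: $1,310,200

Floor area total 14,622; assessed value total 1,846,052.
Combined weights (65% floor area + 35% assessed value): Unit PH2 0.3051; Unit 2C 0.4420; Unit G2 0.2529.
Unrounded shares: Unit PH2 1,580,268.89; Unit 2C 2,289,895.19; Unit G2 1,310,185.91.
At nearest $50: Unit PH2 $1,580,250; Unit 2C $2,289,900; Unit G2 $1,310,200. Sum = $5,180,350.
No rounding difference to absorb.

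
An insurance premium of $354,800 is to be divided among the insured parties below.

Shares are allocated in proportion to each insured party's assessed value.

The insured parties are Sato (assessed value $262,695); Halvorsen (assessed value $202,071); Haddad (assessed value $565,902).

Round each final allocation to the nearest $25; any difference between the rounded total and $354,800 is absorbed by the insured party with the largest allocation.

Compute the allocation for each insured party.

Sato: $90,425 | Halvorsen: $69,550 | Haddad: $194,825

Combined assessed value = 1,030,668.
Proportional shares: Sato 262,695/1,030,668 × $354,800 = 90,430.85; Halvorsen 202,071/1,030,668 × $354,800 = 69,561.48; Haddad 565,902/1,030,668 × $354,800 = 194,807.67.
Rounded to nearest $25: Sato $90,425; Halvorsen $69,550; Haddad $194,800. Sum = $354,775.
Difference $354,800 − $354,775 = +$25 applied to largest allocation (Haddad): Haddad becomes $194,825.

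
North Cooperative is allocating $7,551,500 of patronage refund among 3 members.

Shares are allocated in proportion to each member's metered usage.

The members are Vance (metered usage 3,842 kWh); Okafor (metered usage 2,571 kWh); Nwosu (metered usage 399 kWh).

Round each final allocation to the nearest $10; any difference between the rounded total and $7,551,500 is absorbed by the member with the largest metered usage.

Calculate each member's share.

Vance: $4,259,090; Okafor: $2,850,100; Nwosu: $442,310

Combined metered usage = 3,842 + 2,571 + 399 = 6,812.
Raw shares: Vance 4,259,081.47; Okafor 2,850,103.71; Nwosu 442,314.81.
At nearest $10: Vance $4,259,080; Okafor $2,850,100; Nwosu $442,310. Sum = $7,551,490.
Difference $7,551,500 − $7,551,490 = +$10 applied to largest metered usage (Vance): Vance becomes $4,259,090.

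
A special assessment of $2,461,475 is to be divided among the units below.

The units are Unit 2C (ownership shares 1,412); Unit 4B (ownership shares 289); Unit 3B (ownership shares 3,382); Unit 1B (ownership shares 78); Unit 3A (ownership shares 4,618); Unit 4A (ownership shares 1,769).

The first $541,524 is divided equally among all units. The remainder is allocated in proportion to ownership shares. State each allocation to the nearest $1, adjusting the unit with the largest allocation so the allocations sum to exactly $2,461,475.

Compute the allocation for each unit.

Equal tier: $541,524 ÷ 6 = $90,254 apiece.
Remainder $1,919,951 by ownership shares (total 11,548): Unit 2C 234,756.74 → $234,757; Unit 4B 48,048.65 → $48,049; Unit 3B 562,285.61 → $562,286; Unit 1B 12,968.15 → $12,968; Unit 3A 767,780.89 → $767,781; Unit 4A 294,110.96 → $294,111.
Rounding difference −$1 on remainder applied to Unit 3A.
Totals: Unit 2C $90,254 + $234,757 = $325,011; Unit 4B $90,254 + $48,049 = $138,303; Unit 3B $90,254 + $562,286 = $652,540; Unit 1B $90,254 + $12,968 = $103,222; Unit 3A $90,254 + $767,780 = $858,034; Unit 4A $90,254 + $294,111 = $384,365.

Unit 2C: $325,011 · Unit 4B: $138,303 · Unit 3B: $652,540 · Unit 1B: $103,222 · Unit 3A: $858,034 · Unit 4A: $384,365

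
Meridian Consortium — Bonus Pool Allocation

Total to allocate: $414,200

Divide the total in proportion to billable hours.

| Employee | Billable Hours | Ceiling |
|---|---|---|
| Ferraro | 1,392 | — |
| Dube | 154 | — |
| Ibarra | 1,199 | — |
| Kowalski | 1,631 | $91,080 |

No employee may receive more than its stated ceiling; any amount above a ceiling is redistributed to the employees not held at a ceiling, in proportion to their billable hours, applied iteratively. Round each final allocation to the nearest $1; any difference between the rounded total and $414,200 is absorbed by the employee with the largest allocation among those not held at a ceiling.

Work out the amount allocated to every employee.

Billable hours total: 4,376.
Pro-rata shares before constraints: Ferraro 131,756.49; Dube 14,576.51; Ibarra 113,488.53; Kowalski 154,378.47.
Held at cap: Kowalski ($91,080); residual $323,120 reallocated over remaining billable hours 2,745.
Shares after redistribution: Ferraro 163,855.39 → $163,855; Dube 18,127.68 → $18,128; Ibarra 141,136.93 → $141,137.

Ferraro: $163,855 · Dube: $18,128 · Ibarra: $141,137 · Kowalski: $91,080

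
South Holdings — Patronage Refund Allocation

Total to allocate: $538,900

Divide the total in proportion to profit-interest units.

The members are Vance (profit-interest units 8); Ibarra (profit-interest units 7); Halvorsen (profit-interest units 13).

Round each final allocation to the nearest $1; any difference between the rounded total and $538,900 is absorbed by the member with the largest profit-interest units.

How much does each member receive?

Sum of profit-interest units: 8 + 7 + 13 = 28.
Unrounded shares: Vance 153,971.43; Ibarra 134,725.00; Halvorsen 250,203.57.
After rounding ($1): Vance $153,971; Ibarra $134,725; Halvorsen $250,204. Sum = $538,900.
No rounding difference to absorb.

Vance: $153,971 | Ibarra: $134,725 | Halvorsen: $250,204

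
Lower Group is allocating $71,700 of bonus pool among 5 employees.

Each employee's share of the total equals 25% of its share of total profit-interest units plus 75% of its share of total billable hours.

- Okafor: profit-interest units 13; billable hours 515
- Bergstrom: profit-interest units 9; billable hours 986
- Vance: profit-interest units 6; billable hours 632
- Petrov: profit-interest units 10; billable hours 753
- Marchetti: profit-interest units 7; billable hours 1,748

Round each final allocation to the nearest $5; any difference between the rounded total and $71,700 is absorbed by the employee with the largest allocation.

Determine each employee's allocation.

Profit-interest units total 45; billable hours total 4,634.
Composite weights (25% profit-interest units + 75% billable hours): Okafor 0.1556; Bergstrom 0.2096; Vance 0.1356; Petrov 0.1774; Marchetti 0.3218.
Pro-rata amounts: Okafor 11,154.62; Bergstrom 15,026.98; Vance 9,724.01; Petrov 12,721.48; Marchetti 23,072.90.
Rounded to nearest $5: Okafor $11,155; Bergstrom $15,025; Vance $9,725; Petrov $12,720; Marchetti $23,075. Sum = $71,700.
No rounding difference to absorb.

Okafor: $11,155; Bergstrom: $15,025; Vance: $9,725; Petrov: $12,720; Marchetti: $23,075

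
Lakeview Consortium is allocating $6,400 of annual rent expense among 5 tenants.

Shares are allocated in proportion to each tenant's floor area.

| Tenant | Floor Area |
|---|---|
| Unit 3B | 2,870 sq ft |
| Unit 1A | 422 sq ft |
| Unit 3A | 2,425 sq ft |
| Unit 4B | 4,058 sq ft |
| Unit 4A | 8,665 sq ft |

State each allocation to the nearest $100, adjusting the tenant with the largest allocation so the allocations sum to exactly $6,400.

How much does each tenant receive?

Unit 3B: $1,000 · Unit 1A: $100 · Unit 3A: $800 · Unit 4B: $1,400 · Unit 4A: $3,100

Combined floor area = 18,440.
Proportional shares: Unit 3B 2,870/18,440 × $6,400 = 996.10; Unit 1A 422/18,440 × $6,400 = 146.46; Unit 3A 2,425/18,440 × $6,400 = 841.65; Unit 4B 4,058/18,440 × $6,400 = 1,408.42; Unit 4A 8,665/18,440 × $6,400 = 3,007.38.
After rounding ($100): Unit 3B $1,000; Unit 1A $100; Unit 3A $800; Unit 4B $1,400; Unit 4A $3,000. Sum = $6,300.
Difference $6,400 − $6,300 = +$100 applied to largest allocation (Unit 4A): Unit 4A becomes $3,100.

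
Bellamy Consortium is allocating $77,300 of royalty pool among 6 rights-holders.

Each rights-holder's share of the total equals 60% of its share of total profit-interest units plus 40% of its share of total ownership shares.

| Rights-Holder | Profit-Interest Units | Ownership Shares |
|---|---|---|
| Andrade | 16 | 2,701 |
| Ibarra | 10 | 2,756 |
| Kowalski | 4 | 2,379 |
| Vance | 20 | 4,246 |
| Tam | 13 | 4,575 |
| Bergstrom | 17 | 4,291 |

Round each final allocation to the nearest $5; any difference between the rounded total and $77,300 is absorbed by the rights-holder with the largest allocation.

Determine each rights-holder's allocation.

Profit-interest units total 80; ownership shares total 20,948.
Composite weights (60% profit-interest units + 40% ownership shares): Andrade 0.1716; Ibarra 0.1276; Kowalski 0.0754; Vance 0.2311; Tam 0.1849; Bergstrom 0.2094.
Pro-rata amounts: Andrade 13,262.77; Ibarra 9,865.45; Kowalski 5,830.49; Vance 17,862.25; Tam 14,289.61; Bergstrom 16,189.42.
At nearest $5: Andrade $13,265; Ibarra $9,865; Kowalski $5,830; Vance $17,860; Tam $14,290; Bergstrom $16,190. Sum = $77,300.
Rounded total matches; no reconciliation needed.

Andrade: $13,265 | Ibarra: $9,865 | Kowalski: $5,830 | Vance: $17,860 | Tam: $14,290 | Bergstrom: $16,190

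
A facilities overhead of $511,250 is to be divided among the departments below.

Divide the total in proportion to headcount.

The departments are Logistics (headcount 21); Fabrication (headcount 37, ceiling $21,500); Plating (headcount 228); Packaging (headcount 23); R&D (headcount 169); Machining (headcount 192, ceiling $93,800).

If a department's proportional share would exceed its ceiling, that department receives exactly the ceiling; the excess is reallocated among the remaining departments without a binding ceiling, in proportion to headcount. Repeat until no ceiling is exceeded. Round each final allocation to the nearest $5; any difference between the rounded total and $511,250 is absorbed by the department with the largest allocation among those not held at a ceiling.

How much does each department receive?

Combined headcount = 670.
Proportional shares (ignoring caps): Logistics 16,024.25; Fabrication 28,233.21; Plating 173,977.61; Packaging 17,550.37; R&D 128,957.09; Machining 146,507.46.
Capped: Fabrication ($21,500), Machining ($93,800); balance $395,950 reallocated over remaining headcount 441.
Shares after redistribution: Logistics 18,854.76 → $18,855; Plating 204,708.84 → $204,710; Packaging 20,650.45 → $20,650; R&D 151,735.94 → $151,735.

Logistics: $18,855; Fabrication: $21,500; Plating: $204,710; Packaging: $20,650; R&D: $151,735; Machining: $93,800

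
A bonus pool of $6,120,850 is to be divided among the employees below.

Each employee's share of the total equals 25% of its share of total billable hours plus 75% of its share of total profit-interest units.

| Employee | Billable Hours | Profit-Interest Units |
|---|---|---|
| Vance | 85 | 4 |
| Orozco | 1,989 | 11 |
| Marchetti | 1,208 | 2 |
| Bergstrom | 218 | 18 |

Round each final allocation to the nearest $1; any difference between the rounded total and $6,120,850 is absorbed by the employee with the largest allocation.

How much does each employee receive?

Totals — billable hours 3,500, profit-interest units 35.
Blended shares (25% billable hours + 75% profit-interest units): Vance 0.0918; Orozco 0.3778; Marchetti 0.1291; Bergstrom 0.4013.
Raw shares: Vance 561,806.59; Orozco 2,312,369.69; Marchetti 790,464.06; Bergstrom 2,456,209.66.
At nearest $1: Vance $561,807; Orozco $2,312,370; Marchetti $790,464; Bergstrom $2,456,210. Sum = $6,120,851.
Difference $6,120,850 − $6,120,851 = −$1 applied to largest allocation (Bergstrom): Bergstrom becomes $2,456,209.

Vance: $561,807 · Orozco: $2,312,370 · Marchetti: $790,464 · Bergstrom: $2,456,209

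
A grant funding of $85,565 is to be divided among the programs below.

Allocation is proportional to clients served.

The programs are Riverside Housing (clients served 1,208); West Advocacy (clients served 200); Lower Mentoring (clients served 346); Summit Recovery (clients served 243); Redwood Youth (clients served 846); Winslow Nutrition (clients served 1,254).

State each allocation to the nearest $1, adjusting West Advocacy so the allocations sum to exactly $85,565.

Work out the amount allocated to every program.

Clients served total: 4,097.
Unrounded shares: Riverside Housing 1,208/4,097 × $85,565 = 25,228.83; West Advocacy 200/4,097 × $85,565 = 4,176.96; Lower Mentoring 346/4,097 × $85,565 = 7,226.14; Summit Recovery 243/4,097 × $85,565 = 5,075.00; Redwood Youth 846/4,097 × $85,565 = 17,668.54; Winslow Nutrition 1,254/4,097 × $85,565 = 26,189.53.
After rounding ($1): Riverside Housing $25,229; West Advocacy $4,177; Lower Mentoring $7,226; Summit Recovery $5,075; Redwood Youth $17,669; Winslow Nutrition $26,190. Sum = $85,566.
Difference $85,565 − $85,566 = −$1 applied to West Advocacy: West Advocacy becomes $4,176.

Riverside Housing: $25,229 | West Advocacy: $4,176 | Lower Mentoring: $7,226 | Summit Recovery: $5,075 | Redwood Youth: $17,669 | Winslow Nutrition: $26,190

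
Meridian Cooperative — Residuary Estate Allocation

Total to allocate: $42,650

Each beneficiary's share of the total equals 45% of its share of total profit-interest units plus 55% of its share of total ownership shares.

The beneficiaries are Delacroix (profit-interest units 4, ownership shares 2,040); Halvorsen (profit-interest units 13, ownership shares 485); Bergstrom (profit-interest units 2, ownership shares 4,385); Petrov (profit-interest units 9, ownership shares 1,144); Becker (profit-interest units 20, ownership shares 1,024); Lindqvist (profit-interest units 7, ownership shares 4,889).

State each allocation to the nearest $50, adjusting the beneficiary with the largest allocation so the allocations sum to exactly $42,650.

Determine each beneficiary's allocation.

Delacroix: $4,800 · Halvorsen: $5,350 · Bergstrom: $8,050 · Petrov: $5,050 · Becker: $8,700 · Lindqvist: $10,700

Totals — profit-interest units 55, ownership shares 13,967.
Composite weights (45% profit-interest units + 55% ownership shares): Delacroix 0.1131; Halvorsen 0.1255; Bergstrom 0.1890; Petrov 0.1187; Becker 0.2040; Lindqvist 0.2498.
Pro-rata amounts: Delacroix 4,821.99; Halvorsen 5,350.96; Bergstrom 8,062.49; Petrov 5,061.93; Becker 8,698.89; Lindqvist 10,653.73.
At nearest $50: Delacroix $4,800; Halvorsen $5,350; Bergstrom $8,050; Petrov $5,050; Becker $8,700; Lindqvist $10,650. Sum = $42,600.
Difference $42,650 − $42,600 = +$50 applied to largest allocation (Lindqvist): Lindqvist becomes $10,700.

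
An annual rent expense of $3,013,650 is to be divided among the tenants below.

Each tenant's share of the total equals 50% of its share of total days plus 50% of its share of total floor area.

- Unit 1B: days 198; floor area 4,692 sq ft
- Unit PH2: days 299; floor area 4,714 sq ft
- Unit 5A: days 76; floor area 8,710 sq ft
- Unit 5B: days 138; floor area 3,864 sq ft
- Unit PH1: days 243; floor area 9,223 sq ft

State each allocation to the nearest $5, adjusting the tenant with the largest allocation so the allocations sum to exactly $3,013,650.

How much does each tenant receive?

Unit 1B: $539,320 · Unit PH2: $699,910 · Unit 5A: $540,655 · Unit 5B: $404,565 · Unit PH1: $829,200

Days total 954; floor area total 31,203.
Blended shares (50% days + 50% floor area): Unit 1B 0.1790; Unit PH2 0.2322; Unit 5A 0.1794; Unit 5B 0.1342; Unit PH1 0.2751.
Raw shares: Unit 1B 539,318.78; Unit PH2 699,908.77; Unit 5A 540,655.43; Unit 5B 404,564.94; Unit PH1 829,202.08.
At nearest $5: Unit 1B $539,320; Unit PH2 $699,910; Unit 5A $540,655; Unit 5B $404,565; Unit PH1 $829,200. Sum = $3,013,650.
Sum already equals the total — no adjustment.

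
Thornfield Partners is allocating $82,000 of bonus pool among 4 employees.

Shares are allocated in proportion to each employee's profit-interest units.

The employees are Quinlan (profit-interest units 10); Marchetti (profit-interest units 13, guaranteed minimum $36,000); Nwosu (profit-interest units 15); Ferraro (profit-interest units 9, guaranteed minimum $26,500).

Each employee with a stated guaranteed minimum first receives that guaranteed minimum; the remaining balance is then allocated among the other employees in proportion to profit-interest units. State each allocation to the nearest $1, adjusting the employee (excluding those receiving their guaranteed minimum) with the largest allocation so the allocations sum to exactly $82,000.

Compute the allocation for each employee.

Guaranteed amounts: Marchetti $36,000; Ferraro $26,500. Residual $19,500.
Residual split over remaining profit-interest units 25: Quinlan 7,800.00 → $7,800; Nwosu 11,700.00 → $11,700.

Quinlan: $7,800 · Marchetti: $36,000 · Nwosu: $11,700 · Ferraro: $26,500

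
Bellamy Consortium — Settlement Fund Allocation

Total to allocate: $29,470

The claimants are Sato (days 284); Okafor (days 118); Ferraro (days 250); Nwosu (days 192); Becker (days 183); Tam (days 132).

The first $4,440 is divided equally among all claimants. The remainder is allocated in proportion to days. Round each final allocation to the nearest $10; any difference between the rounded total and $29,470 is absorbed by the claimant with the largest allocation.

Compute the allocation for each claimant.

First tranche $4,440 split equally: $740 each.
Remainder $25,030 by days (total 1,159): Sato 6,133.32 → $6,130; Okafor 2,548.35 → $2,550; Ferraro 5,399.05 → $5,400; Nwosu 4,146.47 → $4,150; Becker 3,952.11 → $3,950; Tam 2,850.70 → $2,850.
Totals: Sato $740 + $6,130 = $6,870; Okafor $740 + $2,550 = $3,290; Ferraro $740 + $5,400 = $6,140; Nwosu $740 + $4,150 = $4,890; Becker $740 + $3,950 = $4,690; Tam $740 + $2,850 = $3,590.

Sato: $6,870 | Okafor: $3,290 | Ferraro: $6,140 | Nwosu: $4,890 | Becker: $4,690 | Tam: $3,590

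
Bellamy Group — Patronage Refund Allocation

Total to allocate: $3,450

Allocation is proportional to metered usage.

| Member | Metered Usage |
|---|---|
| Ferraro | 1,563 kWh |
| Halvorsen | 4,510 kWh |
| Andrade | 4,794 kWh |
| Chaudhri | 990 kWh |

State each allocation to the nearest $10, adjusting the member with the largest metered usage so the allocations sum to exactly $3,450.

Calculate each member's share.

Total metered usage = 11,857.
Raw shares: Ferraro 1,563/11,857 × $3,450 = 454.78; Halvorsen 4,510/11,857 × $3,450 = 1,312.26; Andrade 4,794/11,857 × $3,450 = 1,394.90; Chaudhri 990/11,857 × $3,450 = 288.06.
At nearest $10: Ferraro $450; Halvorsen $1,310; Andrade $1,390; Chaudhri $290. Sum = $3,440.
Difference $3,450 − $3,440 = +$10 applied to largest metered usage (Andrade): Andrade becomes $1,400.

Ferraro: $450 · Halvorsen: $1,310 · Andrade: $1,400 · Chaudhri: $290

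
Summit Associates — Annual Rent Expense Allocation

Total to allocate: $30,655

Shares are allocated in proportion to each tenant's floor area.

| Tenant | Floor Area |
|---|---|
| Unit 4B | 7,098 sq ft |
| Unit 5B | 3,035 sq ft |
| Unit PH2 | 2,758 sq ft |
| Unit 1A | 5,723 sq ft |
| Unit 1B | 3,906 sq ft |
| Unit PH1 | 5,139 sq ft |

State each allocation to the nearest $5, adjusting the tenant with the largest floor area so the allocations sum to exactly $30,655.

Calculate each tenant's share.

Combined floor area = 7,098 + 3,035 + 2,758 + 5,723 + 3,906 + 5,139 = 27,659.
Unrounded shares: Unit 4B 7,866.85; Unit 5B 3,363.75; Unit PH2 3,056.74; Unit 1A 6,342.91; Unit 1B 4,329.09; Unit PH1 5,695.65.
Rounded to nearest $5: Unit 4B $7,865; Unit 5B $3,365; Unit PH2 $3,055; Unit 1A $6,345; Unit 1B $4,330; Unit PH1 $5,695. Sum = $30,655.
Rounded total matches; no reconciliation needed.

Unit 4B: $7,865 | Unit 5B: $3,365 | Unit PH2: $3,055 | Unit 1A: $6,345 | Unit 1B: $4,330 | Unit PH1: $5,695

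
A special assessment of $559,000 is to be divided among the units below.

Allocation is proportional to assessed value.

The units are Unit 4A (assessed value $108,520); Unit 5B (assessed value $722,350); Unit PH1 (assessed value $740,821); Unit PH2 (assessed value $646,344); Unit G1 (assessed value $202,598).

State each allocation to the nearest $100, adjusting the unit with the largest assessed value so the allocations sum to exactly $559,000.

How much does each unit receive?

Assessed value total: 2,420,633.
Raw shares: Unit 4A 108,520/2,420,633 × $559,000 = 25,060.67; Unit 5B 722,350/2,420,633 × $559,000 = 166,813.25; Unit PH1 740,821/2,420,633 × $559,000 = 171,078.78; Unit PH2 646,344/2,420,633 × $559,000 = 149,261.08; Unit G1 202,598/2,420,633 × $559,000 = 46,786.23.
At nearest $100: Unit 4A $25,100; Unit 5B $166,800; Unit PH1 $171,100; Unit PH2 $149,300; Unit G1 $46,800. Sum = $559,100.
Difference $559,000 − $559,100 = −$100 applied to largest assessed value (Unit PH1): Unit PH1 becomes $171,000.

Unit 4A: $25,100 | Unit 5B: $166,800 | Unit PH1: $171,000 | Unit PH2: $149,300 | Unit G1: $46,800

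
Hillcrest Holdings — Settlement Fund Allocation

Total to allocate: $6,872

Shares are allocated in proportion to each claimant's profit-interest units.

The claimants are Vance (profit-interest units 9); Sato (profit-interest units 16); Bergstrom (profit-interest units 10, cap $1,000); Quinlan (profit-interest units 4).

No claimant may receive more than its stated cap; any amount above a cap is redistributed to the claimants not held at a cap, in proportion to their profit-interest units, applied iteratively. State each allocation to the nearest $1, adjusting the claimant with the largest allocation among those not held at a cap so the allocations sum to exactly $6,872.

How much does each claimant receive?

Combined profit-interest units = 39.
Pro-rata shares before constraints: Vance 1,585.85; Sato 2,819.28; Bergstrom 1,762.05; Quinlan 704.82.
Held at cap: Bergstrom ($1,000); balance $5,872 reallocated over remaining profit-interest units 29.
Shares after redistribution: Vance 1,822.34 → $1,822; Sato 3,239.72 → $3,240; Quinlan 809.93 → $810.

Vance: $1,822 | Sato: $3,240 | Bergstrom: $1,000 | Quinlan: $810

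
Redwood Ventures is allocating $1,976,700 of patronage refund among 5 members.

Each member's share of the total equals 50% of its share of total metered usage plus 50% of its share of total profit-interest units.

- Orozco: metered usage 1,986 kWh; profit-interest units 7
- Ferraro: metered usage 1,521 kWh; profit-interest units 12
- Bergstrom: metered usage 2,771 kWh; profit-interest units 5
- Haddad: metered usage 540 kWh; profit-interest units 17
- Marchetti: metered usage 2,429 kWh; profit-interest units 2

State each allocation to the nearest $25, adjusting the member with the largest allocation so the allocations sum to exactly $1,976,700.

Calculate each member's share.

Totals — metered usage 9,247, profit-interest units 43.
Composite weights (50% metered usage + 50% profit-interest units): Orozco 0.1888; Ferraro 0.2218; Bergstrom 0.2080; Haddad 0.2269; Marchetti 0.1546.
Pro-rata amounts: Orozco 373,164.45; Ferraro 438,388.12; Bergstrom 411,098.08; Haddad 448,460.01; Marchetti 305,589.34.
After rounding ($25): Orozco $373,175; Ferraro $438,400; Bergstrom $411,100; Haddad $448,450; Marchetti $305,600. Sum = $1,976,725.
Difference $1,976,700 − $1,976,725 = −$25 applied to largest allocation (Haddad): Haddad becomes $448,425.

Orozco: $373,175; Ferraro: $438,400; Bergstrom: $411,100; Haddad: $448,425; Marchetti: $305,600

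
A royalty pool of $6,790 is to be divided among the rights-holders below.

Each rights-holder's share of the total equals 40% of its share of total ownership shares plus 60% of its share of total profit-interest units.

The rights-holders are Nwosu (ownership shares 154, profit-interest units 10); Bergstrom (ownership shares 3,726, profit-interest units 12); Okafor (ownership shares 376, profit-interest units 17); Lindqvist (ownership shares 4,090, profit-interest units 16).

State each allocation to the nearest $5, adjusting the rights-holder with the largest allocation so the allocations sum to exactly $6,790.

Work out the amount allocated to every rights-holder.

Nwosu: $790 · Bergstrom: $2,100 · Okafor: $1,380 · Lindqvist: $2,520

Totals — ownership shares 8,346, profit-interest units 55.
Combined weights (40% ownership shares + 60% profit-interest units): Nwosu 0.1165; Bergstrom 0.3095; Okafor 0.2035; Lindqvist 0.3706.
Raw shares: Nwosu 790.84; Bergstrom 2,101.41; Okafor 1,381.60; Lindqvist 2,516.15.
After rounding ($5): Nwosu $790; Bergstrom $2,100; Okafor $1,380; Lindqvist $2,515. Sum = $6,785.
Difference $6,790 − $6,785 = +$5 applied to largest allocation (Lindqvist): Lindqvist becomes $2,520.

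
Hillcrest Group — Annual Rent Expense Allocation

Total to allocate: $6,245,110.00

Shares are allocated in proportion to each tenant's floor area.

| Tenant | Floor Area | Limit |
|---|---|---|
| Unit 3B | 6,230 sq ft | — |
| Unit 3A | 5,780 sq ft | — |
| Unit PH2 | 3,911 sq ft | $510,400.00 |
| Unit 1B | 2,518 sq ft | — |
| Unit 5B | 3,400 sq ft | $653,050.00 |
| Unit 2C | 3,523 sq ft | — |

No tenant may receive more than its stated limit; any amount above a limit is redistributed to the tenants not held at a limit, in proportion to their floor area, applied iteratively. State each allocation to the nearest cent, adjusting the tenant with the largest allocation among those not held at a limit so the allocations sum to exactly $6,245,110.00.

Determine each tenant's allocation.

Unit 3B: $1,753,849.75 | Unit 3A: $1,627,167.18 | Unit PH2: $510,400.00 | Unit 1B: $708,859.34 | Unit 5B: $653,050.00 | Unit 2C: $991,783.73

Combined floor area = 25,362.
Pro-rata shares before constraints: Unit 3B 1,534,068.1058; Unit 3A 1,423,260.6182; Unit PH2 963,040.1865; Unit 1B 620,029.4527; Unit 5B 837,212.1284; Unit 2C 867,499.5083.
Capped: Unit PH2 ($510,400.00), Unit 5B ($653,050.00); remaining pool $5,081,660.00 reallocated over remaining floor area 18,051.
Shares after redistribution: Unit 3B 1,753,849.7479 → $1,753,849.75; Unit 3A 1,627,167.1819 → $1,627,167.18; Unit 1B 708,859.3363 → $708,859.34; Unit 2C 991,783.7339 → $991,783.73.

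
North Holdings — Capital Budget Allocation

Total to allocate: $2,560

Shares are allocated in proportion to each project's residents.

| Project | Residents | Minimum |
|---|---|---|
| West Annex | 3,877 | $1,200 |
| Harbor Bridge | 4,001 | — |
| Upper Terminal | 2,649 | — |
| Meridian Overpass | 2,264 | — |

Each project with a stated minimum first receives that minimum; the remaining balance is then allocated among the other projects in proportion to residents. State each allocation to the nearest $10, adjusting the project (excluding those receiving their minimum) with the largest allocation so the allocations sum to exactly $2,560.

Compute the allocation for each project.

West Annex: $1,200 · Harbor Bridge: $610 · Upper Terminal: $400 · Meridian Overpass: $350

Guaranteed amounts: West Annex $1,200. Remaining pool $1,360.
Remaining pool split over remaining residents 8,914: Harbor Bridge 610.43 → $610; Upper Terminal 404.16 → $400; Meridian Overpass 345.42 → $350.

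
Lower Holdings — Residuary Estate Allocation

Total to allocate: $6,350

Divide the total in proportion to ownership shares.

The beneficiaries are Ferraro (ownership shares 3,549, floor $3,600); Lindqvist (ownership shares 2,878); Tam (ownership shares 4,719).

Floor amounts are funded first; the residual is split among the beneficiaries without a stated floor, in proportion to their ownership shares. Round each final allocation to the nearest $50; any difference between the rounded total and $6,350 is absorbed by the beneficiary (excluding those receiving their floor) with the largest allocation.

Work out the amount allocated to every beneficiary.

Fund the minimums — Ferraro $3,600. Balance $2,750.
Balance split over remaining ownership shares 7,597: Lindqvist 1,041.79 → $1,050; Tam 1,708.21 → $1,700.

Ferraro: $3,600 · Lindqvist: $1,050 · Tam: $1,700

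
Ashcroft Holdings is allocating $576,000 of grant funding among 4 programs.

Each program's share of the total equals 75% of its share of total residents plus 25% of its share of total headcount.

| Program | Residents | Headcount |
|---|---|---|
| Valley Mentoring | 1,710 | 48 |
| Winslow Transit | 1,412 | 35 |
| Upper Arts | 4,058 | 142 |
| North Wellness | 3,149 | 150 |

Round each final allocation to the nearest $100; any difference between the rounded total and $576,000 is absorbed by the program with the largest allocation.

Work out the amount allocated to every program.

Totals — residents 10,329, headcount 375.
Composite weights (75% residents + 25% headcount): Valley Mentoring 0.1562; Winslow Transit 0.1259; Upper Arts 0.3893; North Wellness 0.3287.
Proportional shares: Valley Mentoring 89,951.02; Winslow Transit 72,495.47; Upper Arts 224,249.75; North Wellness 189,303.75.
After rounding ($100): Valley Mentoring $90,000; Winslow Transit $72,500; Upper Arts $224,200; North Wellness $189,300. Sum = $576,000.
Rounded total matches; no reconciliation needed.

Valley Mentoring: $90,000 | Winslow Transit: $72,500 | Upper Arts: $224,200 | North Wellness: $189,300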